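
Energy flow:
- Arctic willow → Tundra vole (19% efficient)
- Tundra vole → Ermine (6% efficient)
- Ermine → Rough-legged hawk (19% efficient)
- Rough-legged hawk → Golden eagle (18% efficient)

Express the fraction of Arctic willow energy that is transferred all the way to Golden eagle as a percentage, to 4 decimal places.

0.0390%

Product of link efficiencies: 0.19 × 0.06 × 0.19 × 0.18 = 0.00038988
As a percentage: 0.00038988 × 100 = 0.0390%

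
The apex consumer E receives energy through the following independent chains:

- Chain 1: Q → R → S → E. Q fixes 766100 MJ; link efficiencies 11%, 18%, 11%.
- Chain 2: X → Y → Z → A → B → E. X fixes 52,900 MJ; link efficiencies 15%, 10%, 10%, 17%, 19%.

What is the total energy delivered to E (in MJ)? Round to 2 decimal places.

Chain 1: 766100 × 0.11 × 0.18 × 0.11 = 1668.5658 MJ
Chain 2: 52900 × 0.15 × 0.1 × 0.1 × 0.17 × 0.19 = 2.563005 MJ
Total at E: 1668.5658 + 2.563005 = 1671.128805 MJ

1671.13 MJ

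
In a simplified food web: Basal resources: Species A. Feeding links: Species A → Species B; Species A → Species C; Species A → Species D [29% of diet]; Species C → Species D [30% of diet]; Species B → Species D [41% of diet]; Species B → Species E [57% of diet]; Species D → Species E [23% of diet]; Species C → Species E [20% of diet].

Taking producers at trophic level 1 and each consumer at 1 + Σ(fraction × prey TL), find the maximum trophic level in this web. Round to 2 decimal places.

3.16

Species B: 1 + 1 = 2
Species C: 1 + 1 = 2
Species D: 1 + (0.29×1 + 0.3×2 + 0.41×2) = 2.71
Species E: 1 + (0.57×2 + 0.23×2.71 + 0.2×2) = 3.1633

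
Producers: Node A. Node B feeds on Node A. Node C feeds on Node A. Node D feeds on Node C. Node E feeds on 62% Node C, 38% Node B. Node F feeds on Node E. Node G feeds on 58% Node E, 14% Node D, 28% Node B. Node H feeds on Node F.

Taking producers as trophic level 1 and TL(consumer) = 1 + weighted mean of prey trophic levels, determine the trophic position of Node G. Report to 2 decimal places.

3.72

Node B: 1 + 1 = 2
Node C: 1 + 1 = 2
Node D: 1 + 2 = 3
Node E: 1 + (0.62×2 + 0.38×2) = 3
Node F: 1 + 3 = 4
Node G: 1 + (0.58×3 + 0.14×3 + 0.28×2) = 3.72
Node H: 1 + 4 = 5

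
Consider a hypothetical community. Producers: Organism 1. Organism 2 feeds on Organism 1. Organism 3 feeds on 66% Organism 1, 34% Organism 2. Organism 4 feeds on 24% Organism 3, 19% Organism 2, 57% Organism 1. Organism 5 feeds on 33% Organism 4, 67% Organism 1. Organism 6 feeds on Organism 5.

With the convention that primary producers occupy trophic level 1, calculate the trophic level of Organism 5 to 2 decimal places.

Organism 2: 1 + 1 = 2
Organism 3: 1 + (0.66×1 + 0.34×2) = 2.34
Organism 4: 1 + (0.24×2.34 + 0.19×2 + 0.57×1) = 2.5116
Organism 5: 1 + (0.33×2.5116 + 0.67×1) = 2.498828
Organism 6: 1 + 2.498828 = 3.498828

2.50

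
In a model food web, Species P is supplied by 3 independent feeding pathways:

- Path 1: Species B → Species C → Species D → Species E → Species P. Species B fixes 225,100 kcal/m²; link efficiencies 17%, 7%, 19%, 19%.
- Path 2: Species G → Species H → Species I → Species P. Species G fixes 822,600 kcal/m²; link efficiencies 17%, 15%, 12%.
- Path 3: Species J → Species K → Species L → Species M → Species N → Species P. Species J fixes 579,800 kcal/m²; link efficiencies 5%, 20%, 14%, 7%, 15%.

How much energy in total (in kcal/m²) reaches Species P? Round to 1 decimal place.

Path 1: 225100 × 0.17 × 0.07 × 0.19 × 0.19 = 96.700709 kcal/m²
Path 2: 822600 × 0.17 × 0.15 × 0.12 = 2517.156 kcal/m²
Path 3: 579800 × 0.05 × 0.2 × 0.14 × 0.07 × 0.15 = 8.52306 kcal/m²
Total at Species P: 96.700709 + 2517.156 + 8.52306 = 2622.379769 kcal/m²

2622.4 kcal/m²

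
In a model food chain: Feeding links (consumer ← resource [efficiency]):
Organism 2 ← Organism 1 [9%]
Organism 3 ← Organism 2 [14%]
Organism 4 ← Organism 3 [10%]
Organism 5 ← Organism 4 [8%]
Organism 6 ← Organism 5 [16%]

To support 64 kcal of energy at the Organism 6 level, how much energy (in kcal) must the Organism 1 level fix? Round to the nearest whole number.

3968254 kcal

Cumulative transfer efficiency: 0.09 × 0.14 × 0.1 × 0.08 × 0.16 = 0.000016128
Organism 1 energy = 64 / 0.000016128 = 3968254 kcal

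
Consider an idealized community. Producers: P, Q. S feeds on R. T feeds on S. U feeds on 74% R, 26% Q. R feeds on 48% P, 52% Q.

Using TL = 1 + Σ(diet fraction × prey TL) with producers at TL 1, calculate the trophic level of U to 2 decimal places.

2.74

R: 1 + (0.48×1 + 0.52×1) = 2
S: 1 + 2 = 3
T: 1 + 3 = 4
U: 1 + (0.74×2 + 0.26×1) = 2.74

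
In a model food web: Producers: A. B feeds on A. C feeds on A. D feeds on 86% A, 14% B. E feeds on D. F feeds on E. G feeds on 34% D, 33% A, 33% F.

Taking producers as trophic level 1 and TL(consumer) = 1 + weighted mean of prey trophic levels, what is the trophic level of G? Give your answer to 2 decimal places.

B: 1 + 1 = 2
C: 1 + 1 = 2
D: 1 + (0.86×1 + 0.14×2) = 2.14
E: 1 + 2.14 = 3.14
F: 1 + 3.14 = 4.14
G: 1 + (0.34×2.14 + 0.33×1 + 0.33×4.14) = 3.4238

3.42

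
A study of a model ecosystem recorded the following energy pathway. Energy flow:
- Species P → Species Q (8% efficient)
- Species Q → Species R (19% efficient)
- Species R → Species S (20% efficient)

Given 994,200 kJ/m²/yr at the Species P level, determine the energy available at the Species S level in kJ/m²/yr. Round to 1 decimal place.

3022.4 kJ/m²/yr

Species Q: 994200 × 0.08 = 79536 kJ/m²/yr
Species R: 79536 × 0.19 = 15111.84 kJ/m²/yr
Species S: 15111.84 × 0.2 = 3022.368 kJ/m²/yr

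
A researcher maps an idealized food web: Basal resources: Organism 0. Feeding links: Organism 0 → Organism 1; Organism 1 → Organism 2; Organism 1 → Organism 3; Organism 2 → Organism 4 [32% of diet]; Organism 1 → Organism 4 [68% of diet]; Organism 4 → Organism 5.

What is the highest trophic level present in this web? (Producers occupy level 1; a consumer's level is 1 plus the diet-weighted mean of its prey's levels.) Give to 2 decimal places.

4.32

Organism 1: 1 + 1 = 2
Organism 2: 1 + 2 = 3
Organism 3: 1 + 2 = 3
Organism 4: 1 + (0.32×3 + 0.68×2) = 3.32
Organism 5: 1 + 3.32 = 4.32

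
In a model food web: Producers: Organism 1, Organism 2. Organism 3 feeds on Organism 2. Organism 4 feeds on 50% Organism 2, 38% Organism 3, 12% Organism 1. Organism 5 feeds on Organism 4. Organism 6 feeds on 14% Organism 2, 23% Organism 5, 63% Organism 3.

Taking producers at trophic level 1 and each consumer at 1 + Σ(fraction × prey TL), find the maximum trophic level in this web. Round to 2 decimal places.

Organism 3: 1 + 1 = 2
Organism 4: 1 + (0.5×1 + 0.38×2 + 0.12×1) = 2.38
Organism 5: 1 + 2.38 = 3.38
Organism 6: 1 + (0.14×1 + 0.23×3.38 + 0.63×2) = 3.1774

3.38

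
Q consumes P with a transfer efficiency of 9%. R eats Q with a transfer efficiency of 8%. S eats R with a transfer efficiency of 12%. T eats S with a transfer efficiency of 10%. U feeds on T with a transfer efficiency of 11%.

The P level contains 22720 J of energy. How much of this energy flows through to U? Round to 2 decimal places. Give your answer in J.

Q: 22720 × 0.09 = 2044.8 J
R: 2044.8 × 0.08 = 163.584 J
S: 163.584 × 0.12 = 19.63008 J
T: 19.63008 × 0.1 = 1.963008 J
U: 1.963008 × 0.11 = 0.21593088 J

0.22 J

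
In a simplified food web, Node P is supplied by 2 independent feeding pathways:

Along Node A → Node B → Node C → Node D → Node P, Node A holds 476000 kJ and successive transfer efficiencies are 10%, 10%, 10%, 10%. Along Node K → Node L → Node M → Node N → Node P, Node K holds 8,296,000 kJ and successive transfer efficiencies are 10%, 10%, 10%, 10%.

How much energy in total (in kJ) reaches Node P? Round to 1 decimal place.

Via Node A: 476000 × 0.1 × 0.1 × 0.1 × 0.1 = 47.6 kJ
Via Node K: 8296000 × 0.1 × 0.1 × 0.1 × 0.1 = 829.6 kJ
Total at Node P: 47.6 + 829.6 = 877.2 kJ

877.2 kJ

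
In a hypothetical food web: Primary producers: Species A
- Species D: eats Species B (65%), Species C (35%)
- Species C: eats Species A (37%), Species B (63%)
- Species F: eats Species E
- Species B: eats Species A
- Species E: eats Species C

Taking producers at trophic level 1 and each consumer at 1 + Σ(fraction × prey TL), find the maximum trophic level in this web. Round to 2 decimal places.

Species B: 1 + 1 = 2
Species C: 1 + (0.37×1 + 0.63×2) = 2.63
Species D: 1 + (0.65×2 + 0.35×2.63) = 3.2205
Species E: 1 + 2.63 = 3.63
Species F: 1 + 3.63 = 4.63

4.63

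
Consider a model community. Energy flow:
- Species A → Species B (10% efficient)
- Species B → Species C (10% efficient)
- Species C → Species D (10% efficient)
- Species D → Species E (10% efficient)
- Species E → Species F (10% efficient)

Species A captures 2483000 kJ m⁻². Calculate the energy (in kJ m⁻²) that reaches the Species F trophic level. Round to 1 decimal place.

Species B: 2483000 × 0.1 = 248300 kJ m⁻²
Species C: 248300 × 0.1 = 24830 kJ m⁻²
Species D: 24830 × 0.1 = 2483 kJ m⁻²
Species E: 2483 × 0.1 = 248.3 kJ m⁻²
Species F: 248.3 × 0.1 = 24.83 kJ m⁻²

24.8 kJ m⁻²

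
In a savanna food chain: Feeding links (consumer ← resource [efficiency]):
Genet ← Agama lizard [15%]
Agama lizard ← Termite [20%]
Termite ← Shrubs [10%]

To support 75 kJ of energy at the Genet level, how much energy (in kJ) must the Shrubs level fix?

Cumulative transfer efficiency: 0.1 × 0.2 × 0.15 = 0.003
Shrubs energy = 75 / 0.003 = 25000 kJ

25000 kJ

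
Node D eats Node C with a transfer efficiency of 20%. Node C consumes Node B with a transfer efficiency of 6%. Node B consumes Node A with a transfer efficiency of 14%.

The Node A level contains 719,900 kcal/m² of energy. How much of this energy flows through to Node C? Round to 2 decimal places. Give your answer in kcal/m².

6047.16 kcal/m²

Node B: 719900 × 0.14 = 100786 kcal/m²
Node C: 100786 × 0.06 = 6047.16 kcal/m²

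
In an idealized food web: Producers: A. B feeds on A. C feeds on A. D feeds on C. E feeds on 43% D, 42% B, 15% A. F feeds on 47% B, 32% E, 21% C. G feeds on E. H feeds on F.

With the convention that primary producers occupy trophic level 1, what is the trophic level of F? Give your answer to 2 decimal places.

3.41

B: 1 + 1 = 2
C: 1 + 1 = 2
D: 1 + 2 = 3
E: 1 + (0.43×3 + 0.42×2 + 0.15×1) = 3.28
F: 1 + (0.47×2 + 0.32×3.28 + 0.21×2) = 3.4096
G: 1 + 3.28 = 4.28
H: 1 + 3.4096 = 4.4096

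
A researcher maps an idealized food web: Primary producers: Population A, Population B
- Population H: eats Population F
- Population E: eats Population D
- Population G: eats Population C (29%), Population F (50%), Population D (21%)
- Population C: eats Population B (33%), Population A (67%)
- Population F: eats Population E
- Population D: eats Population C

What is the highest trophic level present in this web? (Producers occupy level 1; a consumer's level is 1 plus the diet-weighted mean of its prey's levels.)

Population C: 1 + (0.33×1 + 0.67×1) = 2
Population D: 1 + 2 = 3
Population E: 1 + 3 = 4
Population F: 1 + 4 = 5
Population G: 1 + (0.29×2 + 0.5×5 + 0.21×3) = 4.71
Population H: 1 + 5 = 6

6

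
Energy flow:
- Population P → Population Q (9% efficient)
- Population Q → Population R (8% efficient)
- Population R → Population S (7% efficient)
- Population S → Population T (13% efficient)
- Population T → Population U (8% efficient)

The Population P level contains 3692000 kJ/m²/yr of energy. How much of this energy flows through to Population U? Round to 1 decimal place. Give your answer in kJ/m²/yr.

19.4 kJ/m²/yr

Population Q: 3692000 × 0.09 = 332280 kJ/m²/yr
Population R: 332280 × 0.08 = 26582.4 kJ/m²/yr
Population S: 26582.4 × 0.07 = 1860.768 kJ/m²/yr
Population T: 1860.768 × 0.13 = 241.89984 kJ/m²/yr
Population U: 241.89984 × 0.08 = 19.3519872 kJ/m²/yr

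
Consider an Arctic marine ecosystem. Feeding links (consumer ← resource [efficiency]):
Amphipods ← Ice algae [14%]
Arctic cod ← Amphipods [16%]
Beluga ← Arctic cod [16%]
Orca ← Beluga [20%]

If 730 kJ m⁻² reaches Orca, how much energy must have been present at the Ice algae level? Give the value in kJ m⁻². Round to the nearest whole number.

Cumulative transfer efficiency: 0.14 × 0.16 × 0.16 × 0.2 = 0.0007168
Ice algae energy = 730 / 0.0007168 = 1018415 kJ m⁻²

1018415 kJ m⁻²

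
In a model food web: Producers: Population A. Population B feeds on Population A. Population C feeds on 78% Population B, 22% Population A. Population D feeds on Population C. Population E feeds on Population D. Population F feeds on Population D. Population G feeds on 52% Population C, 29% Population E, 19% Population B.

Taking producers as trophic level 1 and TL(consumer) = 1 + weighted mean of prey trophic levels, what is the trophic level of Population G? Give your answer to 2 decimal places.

Population B: 1 + 1 = 2
Population C: 1 + (0.78×2 + 0.22×1) = 2.78
Population D: 1 + 2.78 = 3.78
Population E: 1 + 3.78 = 4.78
Population F: 1 + 3.78 = 4.78
Population G: 1 + (0.52×2.78 + 0.29×4.78 + 0.19×2) = 4.2118

4.21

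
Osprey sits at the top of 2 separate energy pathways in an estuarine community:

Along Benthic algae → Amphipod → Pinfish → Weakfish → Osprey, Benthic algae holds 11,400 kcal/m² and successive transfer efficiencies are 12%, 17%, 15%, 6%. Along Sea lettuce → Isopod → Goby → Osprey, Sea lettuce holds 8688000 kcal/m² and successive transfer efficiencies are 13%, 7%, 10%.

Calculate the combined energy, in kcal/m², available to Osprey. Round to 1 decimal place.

7908.2 kcal/m²

Via Benthic algae: 11400 × 0.12 × 0.17 × 0.15 × 0.06 = 2.09304 kcal/m²
Via Sea lettuce: 8688000 × 0.13 × 0.07 × 0.1 = 7906.08 kcal/m²
Total at Osprey: 2.09304 + 7906.08 = 7908.17304 kcal/m²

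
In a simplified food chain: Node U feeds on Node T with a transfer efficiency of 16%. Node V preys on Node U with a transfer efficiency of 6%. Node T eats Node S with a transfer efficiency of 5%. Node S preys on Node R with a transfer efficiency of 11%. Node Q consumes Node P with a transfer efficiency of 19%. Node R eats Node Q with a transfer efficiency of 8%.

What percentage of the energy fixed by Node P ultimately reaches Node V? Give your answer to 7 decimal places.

0.0000803%

Product of link efficiencies: 0.19 × 0.08 × 0.11 × 0.05 × 0.16 × 0.06 = 0.00000080256
As a percentage: 0.00000080256 × 100 = 0.0000803%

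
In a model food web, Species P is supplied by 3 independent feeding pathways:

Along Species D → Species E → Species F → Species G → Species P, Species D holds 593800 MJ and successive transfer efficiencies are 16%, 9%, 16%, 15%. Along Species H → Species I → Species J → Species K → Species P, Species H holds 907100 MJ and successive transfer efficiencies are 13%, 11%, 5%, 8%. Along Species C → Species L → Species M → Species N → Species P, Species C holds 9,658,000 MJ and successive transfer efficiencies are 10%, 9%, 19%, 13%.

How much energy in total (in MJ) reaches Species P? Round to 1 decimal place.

2404.1 MJ

Via Species D: 593800 × 0.16 × 0.09 × 0.16 × 0.15 = 205.21728 MJ
Via Species H: 907100 × 0.13 × 0.11 × 0.05 × 0.08 = 51.88612 MJ
Via Species C: 9658000 × 0.1 × 0.09 × 0.19 × 0.13 = 2146.9734 MJ
Total at Species P: 205.21728 + 51.88612 + 2146.9734 = 2404.0768 MJ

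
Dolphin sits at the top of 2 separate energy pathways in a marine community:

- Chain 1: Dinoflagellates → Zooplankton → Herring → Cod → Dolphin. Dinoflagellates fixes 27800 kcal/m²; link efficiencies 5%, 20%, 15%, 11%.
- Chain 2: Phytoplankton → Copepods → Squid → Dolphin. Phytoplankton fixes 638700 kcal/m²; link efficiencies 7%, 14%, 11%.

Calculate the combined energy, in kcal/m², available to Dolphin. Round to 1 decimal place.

Chain 1: 27800 × 0.05 × 0.2 × 0.15 × 0.11 = 4.587 kcal/m²
Chain 2: 638700 × 0.07 × 0.14 × 0.11 = 688.5186 kcal/m²
Total at Dolphin: 4.587 + 688.5186 = 693.1056 kcal/m²

693.1 kcal/m²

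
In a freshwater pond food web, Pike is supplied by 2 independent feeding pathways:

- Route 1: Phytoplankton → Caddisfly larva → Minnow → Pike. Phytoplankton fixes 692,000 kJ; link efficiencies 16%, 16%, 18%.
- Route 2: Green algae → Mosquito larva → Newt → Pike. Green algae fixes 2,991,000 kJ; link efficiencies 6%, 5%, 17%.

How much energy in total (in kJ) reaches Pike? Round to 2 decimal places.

4714.15 kJ

Route 1: 692000 × 0.16 × 0.16 × 0.18 = 3188.736 kJ
Route 2: 2991000 × 0.06 × 0.05 × 0.17 = 1525.41 kJ
Total at Pike: 3188.736 + 1525.41 = 4714.146 kJ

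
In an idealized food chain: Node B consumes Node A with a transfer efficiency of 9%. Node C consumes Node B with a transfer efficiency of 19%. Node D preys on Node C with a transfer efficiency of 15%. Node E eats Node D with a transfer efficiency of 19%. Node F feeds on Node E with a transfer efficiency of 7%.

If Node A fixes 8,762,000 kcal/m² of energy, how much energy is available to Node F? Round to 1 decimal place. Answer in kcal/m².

Node B: 8762000 × 0.09 = 788580 kcal/m²
Node C: 788580 × 0.19 = 149830.2 kcal/m²
Node D: 149830.2 × 0.15 = 22474.53 kcal/m²
Node E: 22474.53 × 0.19 = 4270.1607 kcal/m²
Node F: 4270.1607 × 0.07 = 298.911249 kcal/m²

298.9 kcal/m²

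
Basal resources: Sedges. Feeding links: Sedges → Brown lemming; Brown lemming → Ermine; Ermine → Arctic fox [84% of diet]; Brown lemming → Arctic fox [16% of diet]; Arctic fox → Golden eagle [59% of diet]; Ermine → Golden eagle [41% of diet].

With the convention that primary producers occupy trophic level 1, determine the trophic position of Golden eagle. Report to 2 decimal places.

Brown lemming: 1 + 1 = 2
Ermine: 1 + 2 = 3
Arctic fox: 1 + (0.84×3 + 0.16×2) = 3.84
Golden eagle: 1 + (0.59×3.84 + 0.41×3) = 4.4956

4.50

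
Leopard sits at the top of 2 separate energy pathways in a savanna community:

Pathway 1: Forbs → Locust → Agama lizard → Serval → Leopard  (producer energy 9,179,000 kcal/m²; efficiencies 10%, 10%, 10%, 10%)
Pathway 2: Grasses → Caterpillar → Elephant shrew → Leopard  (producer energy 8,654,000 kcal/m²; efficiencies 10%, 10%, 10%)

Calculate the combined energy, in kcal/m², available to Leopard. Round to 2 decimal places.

9571.90 kcal/m²

Pathway 1: 9179000 × 0.1 × 0.1 × 0.1 × 0.1 = 917.9 kcal/m²
Pathway 2: 8654000 × 0.1 × 0.1 × 0.1 = 8654 kcal/m²
Total at Leopard: 917.9 + 8654 = 9571.9 kcal/m²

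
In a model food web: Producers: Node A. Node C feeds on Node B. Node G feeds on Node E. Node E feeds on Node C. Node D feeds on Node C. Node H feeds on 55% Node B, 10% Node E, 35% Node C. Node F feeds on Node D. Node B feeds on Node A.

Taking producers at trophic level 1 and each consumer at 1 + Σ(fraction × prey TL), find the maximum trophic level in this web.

Node B: 1 + 1 = 2
Node C: 1 + 2 = 3
Node D: 1 + 3 = 4
Node E: 1 + 3 = 4
Node F: 1 + 4 = 5
Node G: 1 + 4 = 5
Node H: 1 + (0.55×2 + 0.1×4 + 0.35×3) = 3.55

5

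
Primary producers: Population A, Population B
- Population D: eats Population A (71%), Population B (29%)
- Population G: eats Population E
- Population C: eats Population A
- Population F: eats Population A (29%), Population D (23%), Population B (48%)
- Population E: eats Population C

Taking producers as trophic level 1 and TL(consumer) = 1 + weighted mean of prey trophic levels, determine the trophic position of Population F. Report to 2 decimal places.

2.23

Population C: 1 + 1 = 2
Population D: 1 + (0.71×1 + 0.29×1) = 2
Population E: 1 + 2 = 3
Population F: 1 + (0.29×1 + 0.23×2 + 0.48×1) = 2.23
Population G: 1 + 3 = 4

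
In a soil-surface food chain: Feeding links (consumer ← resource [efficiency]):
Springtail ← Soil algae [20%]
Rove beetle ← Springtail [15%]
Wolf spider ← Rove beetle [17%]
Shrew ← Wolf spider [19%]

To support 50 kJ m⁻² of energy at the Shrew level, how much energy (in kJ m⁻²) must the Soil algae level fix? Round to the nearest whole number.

Cumulative transfer efficiency: 0.2 × 0.15 × 0.17 × 0.19 = 0.000969
Soil algae energy = 50 / 0.000969 = 51600 kJ m⁻²

51600 kJ m⁻²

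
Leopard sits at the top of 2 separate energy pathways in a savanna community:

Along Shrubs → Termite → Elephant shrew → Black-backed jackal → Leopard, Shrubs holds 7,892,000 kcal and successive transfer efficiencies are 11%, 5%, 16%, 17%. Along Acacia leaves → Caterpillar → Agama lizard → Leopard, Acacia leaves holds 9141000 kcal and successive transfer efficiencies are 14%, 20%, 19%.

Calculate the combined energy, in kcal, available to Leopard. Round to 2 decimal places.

Via Shrubs: 7892000 × 0.11 × 0.05 × 0.16 × 0.17 = 1180.6432 kcal
Via Acacia leaves: 9141000 × 0.14 × 0.2 × 0.19 = 48630.12 kcal
Total at Leopard: 1180.6432 + 48630.12 = 49810.7632 kcal

49810.76 kcal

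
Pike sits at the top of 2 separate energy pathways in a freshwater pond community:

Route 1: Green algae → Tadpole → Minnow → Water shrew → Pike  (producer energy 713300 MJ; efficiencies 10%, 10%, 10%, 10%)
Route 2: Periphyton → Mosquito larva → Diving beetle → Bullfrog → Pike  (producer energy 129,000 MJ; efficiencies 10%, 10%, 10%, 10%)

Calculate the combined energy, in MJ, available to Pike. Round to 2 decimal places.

Route 1: 713300 × 0.1 × 0.1 × 0.1 × 0.1 = 71.33 MJ
Route 2: 129000 × 0.1 × 0.1 × 0.1 × 0.1 = 12.9 MJ
Total at Pike: 71.33 + 12.9 = 84.23 MJ

84.23 MJ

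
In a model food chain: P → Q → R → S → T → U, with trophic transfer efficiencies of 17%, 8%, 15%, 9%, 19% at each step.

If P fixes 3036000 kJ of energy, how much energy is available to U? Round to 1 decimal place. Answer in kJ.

105.9 kJ

Q: 3036000 × 0.17 = 516120 kJ
R: 516120 × 0.08 = 41289.6 kJ
S: 41289.6 × 0.15 = 6193.44 kJ
T: 6193.44 × 0.09 = 557.4096 kJ
U: 557.4096 × 0.19 = 105.907824 kJ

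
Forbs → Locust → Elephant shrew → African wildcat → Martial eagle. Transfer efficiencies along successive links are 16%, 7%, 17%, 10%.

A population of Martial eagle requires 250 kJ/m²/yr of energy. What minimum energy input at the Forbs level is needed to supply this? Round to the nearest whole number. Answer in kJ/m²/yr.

Cumulative transfer efficiency: 0.16 × 0.07 × 0.17 × 0.1 = 0.0001904
Forbs energy = 250 / 0.0001904 = 1313025 kJ/m²/yr

1313025 kJ/m²/yr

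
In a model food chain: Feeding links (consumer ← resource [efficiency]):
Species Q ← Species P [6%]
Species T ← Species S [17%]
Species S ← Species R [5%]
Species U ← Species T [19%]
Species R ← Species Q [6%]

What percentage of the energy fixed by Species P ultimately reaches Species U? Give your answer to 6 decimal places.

Product of link efficiencies: 0.06 × 0.06 × 0.05 × 0.17 × 0.19 = 0.000005814
As a percentage: 0.000005814 × 100 = 0.000581%

0.000581%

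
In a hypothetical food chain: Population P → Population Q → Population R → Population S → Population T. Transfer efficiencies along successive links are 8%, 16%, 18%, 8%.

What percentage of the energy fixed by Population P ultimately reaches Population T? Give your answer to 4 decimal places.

Product of link efficiencies: 0.08 × 0.16 × 0.18 × 0.08 = 0.00018432
As a percentage: 0.00018432 × 100 = 0.0184%

0.0184%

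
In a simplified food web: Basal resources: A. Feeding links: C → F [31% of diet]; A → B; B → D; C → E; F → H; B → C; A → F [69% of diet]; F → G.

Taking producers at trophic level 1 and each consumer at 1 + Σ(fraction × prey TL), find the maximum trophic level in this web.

4

B: 1 + 1 = 2
C: 1 + 2 = 3
D: 1 + 2 = 3
E: 1 + 3 = 4
F: 1 + (0.69×1 + 0.31×3) = 2.62
G: 1 + 2.62 = 3.62
H: 1 + 2.62 = 3.62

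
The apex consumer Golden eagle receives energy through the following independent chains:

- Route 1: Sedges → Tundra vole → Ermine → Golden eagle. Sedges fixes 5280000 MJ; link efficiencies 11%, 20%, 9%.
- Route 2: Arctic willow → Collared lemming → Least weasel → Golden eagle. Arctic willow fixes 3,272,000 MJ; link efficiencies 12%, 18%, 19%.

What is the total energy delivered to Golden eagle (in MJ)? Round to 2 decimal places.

23882.69 MJ

Route 1: 5280000 × 0.11 × 0.2 × 0.09 = 10454.4 MJ
Route 2: 3272000 × 0.12 × 0.18 × 0.19 = 13428.288 MJ
Total at Golden eagle: 10454.4 + 13428.288 = 23882.688 MJ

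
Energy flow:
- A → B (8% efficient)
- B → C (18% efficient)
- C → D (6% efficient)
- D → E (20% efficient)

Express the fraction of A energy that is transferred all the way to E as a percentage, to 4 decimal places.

0.0173%

Product of link efficiencies: 0.08 × 0.18 × 0.06 × 0.2 = 0.0001728
As a percentage: 0.0001728 × 100 = 0.0173%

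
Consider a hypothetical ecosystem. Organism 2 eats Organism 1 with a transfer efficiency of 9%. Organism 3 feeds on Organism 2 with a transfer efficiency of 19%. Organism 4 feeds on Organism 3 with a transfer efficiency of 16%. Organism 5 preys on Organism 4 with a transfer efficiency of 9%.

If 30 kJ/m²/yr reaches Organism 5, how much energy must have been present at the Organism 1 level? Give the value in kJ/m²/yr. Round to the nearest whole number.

Cumulative transfer efficiency: 0.09 × 0.19 × 0.16 × 0.09 = 0.00024624
Organism 1 energy = 30 / 0.00024624 = 121832 kJ/m²/yr

121832 kJ/m²/yr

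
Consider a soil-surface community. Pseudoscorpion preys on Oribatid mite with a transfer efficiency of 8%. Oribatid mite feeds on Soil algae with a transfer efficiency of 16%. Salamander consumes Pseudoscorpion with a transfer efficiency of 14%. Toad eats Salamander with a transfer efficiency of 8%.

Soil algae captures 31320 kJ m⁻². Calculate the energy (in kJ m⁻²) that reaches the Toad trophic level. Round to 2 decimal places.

Oribatid mite: 31320 × 0.16 = 5011.2 kJ m⁻²
Pseudoscorpion: 5011.2 × 0.08 = 400.896 kJ m⁻²
Salamander: 400.896 × 0.14 = 56.12544 kJ m⁻²
Toad: 56.12544 × 0.08 = 4.4900352 kJ m⁻²

4.49 kJ m⁻²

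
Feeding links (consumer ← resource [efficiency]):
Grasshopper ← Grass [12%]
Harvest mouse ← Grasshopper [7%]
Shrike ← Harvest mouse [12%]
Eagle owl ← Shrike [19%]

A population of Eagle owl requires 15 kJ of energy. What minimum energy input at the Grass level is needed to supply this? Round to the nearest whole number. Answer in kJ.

78321 kJ

Cumulative transfer efficiency: 0.12 × 0.07 × 0.12 × 0.19 = 0.00019152
Grass energy = 15 / 0.00019152 = 78321 kJ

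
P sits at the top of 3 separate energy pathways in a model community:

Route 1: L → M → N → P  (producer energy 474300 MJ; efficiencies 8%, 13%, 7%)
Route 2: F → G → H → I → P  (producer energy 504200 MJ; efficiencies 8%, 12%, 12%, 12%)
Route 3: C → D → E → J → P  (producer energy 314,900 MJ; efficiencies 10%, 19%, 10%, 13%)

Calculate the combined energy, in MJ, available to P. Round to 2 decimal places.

492.77 MJ

Route 1: 474300 × 0.08 × 0.13 × 0.07 = 345.2904 MJ
Route 2: 504200 × 0.08 × 0.12 × 0.12 × 0.12 = 69.700608 MJ
Route 3: 314900 × 0.1 × 0.19 × 0.1 × 0.13 = 77.7803 MJ
Total at P: 345.2904 + 69.700608 + 77.7803 = 492.771308 MJ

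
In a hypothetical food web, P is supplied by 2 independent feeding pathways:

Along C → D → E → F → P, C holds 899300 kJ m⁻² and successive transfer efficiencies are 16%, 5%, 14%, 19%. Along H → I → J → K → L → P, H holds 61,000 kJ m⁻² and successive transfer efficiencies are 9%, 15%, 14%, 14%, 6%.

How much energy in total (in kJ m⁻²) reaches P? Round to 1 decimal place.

Via C: 899300 × 0.16 × 0.05 × 0.14 × 0.19 = 191.37104 kJ m⁻²
Via H: 61000 × 0.09 × 0.15 × 0.14 × 0.14 × 0.06 = 0.968436 kJ m⁻²
Total at P: 191.37104 + 0.968436 = 192.339476 kJ m⁻²

192.3 kJ m⁻²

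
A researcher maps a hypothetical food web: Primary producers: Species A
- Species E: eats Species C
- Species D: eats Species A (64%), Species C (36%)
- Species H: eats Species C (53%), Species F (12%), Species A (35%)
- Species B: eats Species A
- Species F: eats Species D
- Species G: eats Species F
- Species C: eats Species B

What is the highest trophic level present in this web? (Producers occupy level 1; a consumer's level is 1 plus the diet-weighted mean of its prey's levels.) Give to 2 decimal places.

Species B: 1 + 1 = 2
Species C: 1 + 2 = 3
Species D: 1 + (0.64×1 + 0.36×3) = 2.72
Species E: 1 + 3 = 4
Species F: 1 + 2.72 = 3.72
Species G: 1 + 3.72 = 4.72
Species H: 1 + (0.53×3 + 0.12×3.72 + 0.35×1) = 3.3864

4.72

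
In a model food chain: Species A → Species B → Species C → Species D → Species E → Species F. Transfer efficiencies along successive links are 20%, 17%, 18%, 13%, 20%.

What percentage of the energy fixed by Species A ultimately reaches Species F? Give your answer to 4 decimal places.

Product of link efficiencies: 0.2 × 0.17 × 0.18 × 0.13 × 0.2 = 0.00015912
As a percentage: 0.00015912 × 100 = 0.0159%

0.0159%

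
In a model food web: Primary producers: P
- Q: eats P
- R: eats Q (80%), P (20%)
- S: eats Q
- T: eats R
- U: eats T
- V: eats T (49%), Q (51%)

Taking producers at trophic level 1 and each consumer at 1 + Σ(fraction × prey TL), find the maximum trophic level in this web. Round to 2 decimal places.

4.80

Q: 1 + 1 = 2
R: 1 + (0.8×2 + 0.2×1) = 2.8
S: 1 + 2 = 3
T: 1 + 2.8 = 3.8
U: 1 + 3.8 = 4.8
V: 1 + (0.49×3.8 + 0.51×2) = 3.882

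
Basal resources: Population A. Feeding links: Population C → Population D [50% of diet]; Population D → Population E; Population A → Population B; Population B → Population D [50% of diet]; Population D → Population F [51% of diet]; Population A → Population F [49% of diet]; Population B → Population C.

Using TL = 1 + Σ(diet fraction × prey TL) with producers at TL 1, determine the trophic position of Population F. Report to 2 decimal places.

3.28

Population B: 1 + 1 = 2
Population C: 1 + 2 = 3
Population D: 1 + (0.5×2 + 0.5×3) = 3.5
Population E: 1 + 3.5 = 4.5
Population F: 1 + (0.49×1 + 0.51×3.5) = 3.275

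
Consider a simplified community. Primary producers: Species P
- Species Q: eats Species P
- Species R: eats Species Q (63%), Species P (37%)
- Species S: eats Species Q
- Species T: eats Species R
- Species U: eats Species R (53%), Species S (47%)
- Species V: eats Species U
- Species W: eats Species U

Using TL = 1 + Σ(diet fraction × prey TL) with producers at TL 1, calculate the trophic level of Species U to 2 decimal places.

3.80

Species Q: 1 + 1 = 2
Species R: 1 + (0.63×2 + 0.37×1) = 2.63
Species S: 1 + 2 = 3
Species T: 1 + 2.63 = 3.63
Species U: 1 + (0.53×2.63 + 0.47×3) = 3.8039
Species V: 1 + 3.8039 = 4.8039
Species W: 1 + 3.8039 = 4.8039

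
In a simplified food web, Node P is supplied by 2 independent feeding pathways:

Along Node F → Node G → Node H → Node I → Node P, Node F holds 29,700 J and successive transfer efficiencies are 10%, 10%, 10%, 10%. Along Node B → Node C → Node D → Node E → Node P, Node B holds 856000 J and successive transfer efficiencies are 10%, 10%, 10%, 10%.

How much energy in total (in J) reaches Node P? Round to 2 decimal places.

Via Node F: 29700 × 0.1 × 0.1 × 0.1 × 0.1 = 2.97 J
Via Node B: 856000 × 0.1 × 0.1 × 0.1 × 0.1 = 85.6 J
Total at Node P: 2.97 + 85.6 = 88.57 J

88.57 J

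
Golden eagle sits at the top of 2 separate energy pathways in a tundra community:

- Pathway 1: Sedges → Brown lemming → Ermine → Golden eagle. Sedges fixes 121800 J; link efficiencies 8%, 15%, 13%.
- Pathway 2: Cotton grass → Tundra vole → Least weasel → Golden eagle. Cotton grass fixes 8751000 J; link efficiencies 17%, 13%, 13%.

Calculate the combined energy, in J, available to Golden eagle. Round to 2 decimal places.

25331.63 J

Pathway 1: 121800 × 0.08 × 0.15 × 0.13 = 190.008 J
Pathway 2: 8751000 × 0.17 × 0.13 × 0.13 = 25141.623 J
Total at Golden eagle: 190.008 + 25141.623 = 25331.631 J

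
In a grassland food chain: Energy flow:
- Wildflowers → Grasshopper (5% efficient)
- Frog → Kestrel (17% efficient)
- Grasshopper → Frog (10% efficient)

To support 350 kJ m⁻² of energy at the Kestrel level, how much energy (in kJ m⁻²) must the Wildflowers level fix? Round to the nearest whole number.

Cumulative transfer efficiency: 0.05 × 0.1 × 0.17 = 0.00085
Wildflowers energy = 350 / 0.00085 = 411765 kJ m⁻²

411765 kJ m⁻²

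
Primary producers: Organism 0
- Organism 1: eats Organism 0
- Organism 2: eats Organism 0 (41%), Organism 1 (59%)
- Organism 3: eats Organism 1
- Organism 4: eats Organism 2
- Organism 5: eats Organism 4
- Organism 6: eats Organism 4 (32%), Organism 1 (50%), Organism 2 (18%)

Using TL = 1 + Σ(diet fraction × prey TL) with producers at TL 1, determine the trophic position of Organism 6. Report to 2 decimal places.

3.62

Organism 1: 1 + 1 = 2
Organism 2: 1 + (0.41×1 + 0.59×2) = 2.59
Organism 3: 1 + 2 = 3
Organism 4: 1 + 2.59 = 3.59
Organism 5: 1 + 3.59 = 4.59
Organism 6: 1 + (0.32×3.59 + 0.5×2 + 0.18×2.59) = 3.615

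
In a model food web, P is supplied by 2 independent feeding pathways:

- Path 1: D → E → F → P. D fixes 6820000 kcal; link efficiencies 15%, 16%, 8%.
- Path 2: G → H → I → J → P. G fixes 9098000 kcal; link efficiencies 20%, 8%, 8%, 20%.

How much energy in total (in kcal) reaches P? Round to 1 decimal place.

15423.5 kcal

Path 1: 6820000 × 0.15 × 0.16 × 0.08 = 13094.4 kcal
Path 2: 9098000 × 0.2 × 0.08 × 0.08 × 0.2 = 2329.088 kcal
Total at P: 13094.4 + 2329.088 = 15423.488 kcal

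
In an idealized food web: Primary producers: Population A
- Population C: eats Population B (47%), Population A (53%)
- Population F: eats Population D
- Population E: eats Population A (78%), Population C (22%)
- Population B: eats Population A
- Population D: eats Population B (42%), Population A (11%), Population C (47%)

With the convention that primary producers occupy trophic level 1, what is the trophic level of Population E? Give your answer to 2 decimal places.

Population B: 1 + 1 = 2
Population C: 1 + (0.47×2 + 0.53×1) = 2.47
Population D: 1 + (0.42×2 + 0.11×1 + 0.47×2.47) = 3.1109
Population E: 1 + (0.78×1 + 0.22×2.47) = 2.3234
Population F: 1 + 3.1109 = 4.1109

2.32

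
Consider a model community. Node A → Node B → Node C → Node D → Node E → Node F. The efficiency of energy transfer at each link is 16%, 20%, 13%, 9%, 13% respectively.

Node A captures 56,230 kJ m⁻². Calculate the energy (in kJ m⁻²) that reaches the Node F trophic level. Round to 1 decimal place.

Node B: 56230 × 0.16 = 8996.8 kJ m⁻²
Node C: 8996.8 × 0.2 = 1799.36 kJ m⁻²
Node D: 1799.36 × 0.13 = 233.9168 kJ m⁻²
Node E: 233.9168 × 0.09 = 21.052512 kJ m⁻²
Node F: 21.052512 × 0.13 = 2.73682656 kJ m⁻²

2.7 kJ m⁻²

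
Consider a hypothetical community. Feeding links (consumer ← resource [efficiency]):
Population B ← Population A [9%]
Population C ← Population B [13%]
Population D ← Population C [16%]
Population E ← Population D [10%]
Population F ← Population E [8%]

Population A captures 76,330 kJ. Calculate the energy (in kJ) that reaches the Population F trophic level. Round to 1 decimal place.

1.1 kJ

Population B: 76330 × 0.09 = 6869.7 kJ
Population C: 6869.7 × 0.13 = 893.061 kJ
Population D: 893.061 × 0.16 = 142.88976 kJ
Population E: 142.88976 × 0.1 = 14.288976 kJ
Population F: 14.288976 × 0.08 = 1.14311808 kJ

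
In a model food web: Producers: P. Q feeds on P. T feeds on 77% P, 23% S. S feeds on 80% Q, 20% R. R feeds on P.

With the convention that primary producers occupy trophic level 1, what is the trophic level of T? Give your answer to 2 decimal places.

2.46

Q: 1 + 1 = 2
R: 1 + 1 = 2
S: 1 + (0.8×2 + 0.2×2) = 3
T: 1 + (0.77×1 + 0.23×3) = 2.46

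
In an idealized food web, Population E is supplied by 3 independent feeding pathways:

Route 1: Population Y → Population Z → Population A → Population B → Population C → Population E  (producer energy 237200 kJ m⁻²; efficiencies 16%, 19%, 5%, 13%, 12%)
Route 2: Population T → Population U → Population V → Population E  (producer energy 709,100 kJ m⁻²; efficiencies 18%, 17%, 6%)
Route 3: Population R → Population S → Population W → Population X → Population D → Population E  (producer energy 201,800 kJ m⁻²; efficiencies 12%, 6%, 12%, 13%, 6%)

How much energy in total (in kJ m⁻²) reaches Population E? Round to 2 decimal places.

1308.89 kJ m⁻²

Route 1: 237200 × 0.16 × 0.19 × 0.05 × 0.13 × 0.12 = 5.6244864 kJ m⁻²
Route 2: 709100 × 0.18 × 0.17 × 0.06 = 1301.9076 kJ m⁻²
Route 3: 201800 × 0.12 × 0.06 × 0.12 × 0.13 × 0.06 = 1.35997056 kJ m⁻²
Total at Population E: 5.6244864 + 1301.9076 + 1.35997056 = 1308.89205696 kJ m⁻²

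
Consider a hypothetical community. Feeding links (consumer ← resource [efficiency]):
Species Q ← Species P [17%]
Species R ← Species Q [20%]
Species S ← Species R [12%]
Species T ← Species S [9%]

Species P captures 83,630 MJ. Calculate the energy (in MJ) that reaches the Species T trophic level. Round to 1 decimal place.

30.7 MJ

Species Q: 83630 × 0.17 = 14217.1 MJ
Species R: 14217.1 × 0.2 = 2843.42 MJ
Species S: 2843.42 × 0.12 = 341.2104 MJ
Species T: 341.2104 × 0.09 = 30.708936 MJ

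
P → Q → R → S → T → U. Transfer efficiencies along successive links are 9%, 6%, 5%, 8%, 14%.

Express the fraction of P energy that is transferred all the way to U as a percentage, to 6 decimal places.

Product of link efficiencies: 0.09 × 0.06 × 0.05 × 0.08 × 0.14 = 0.000003024
As a percentage: 0.000003024 × 100 = 0.000302%

0.000302%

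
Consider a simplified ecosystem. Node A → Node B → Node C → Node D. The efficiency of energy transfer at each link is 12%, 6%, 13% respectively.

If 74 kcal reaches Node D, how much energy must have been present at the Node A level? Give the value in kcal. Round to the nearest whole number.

Cumulative transfer efficiency: 0.12 × 0.06 × 0.13 = 0.000936
Node A energy = 74 / 0.000936 = 79060 kcal

79060 kcal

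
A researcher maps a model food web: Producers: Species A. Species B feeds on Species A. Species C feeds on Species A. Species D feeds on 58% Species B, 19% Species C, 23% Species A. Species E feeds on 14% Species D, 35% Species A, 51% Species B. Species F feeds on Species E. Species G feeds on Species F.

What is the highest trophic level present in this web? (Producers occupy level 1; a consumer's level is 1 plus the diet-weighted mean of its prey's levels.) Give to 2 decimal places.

Species B: 1 + 1 = 2
Species C: 1 + 1 = 2
Species D: 1 + (0.58×2 + 0.19×2 + 0.23×1) = 2.77
Species E: 1 + (0.14×2.77 + 0.35×1 + 0.51×2) = 2.7578
Species F: 1 + 2.7578 = 3.7578
Species G: 1 + 3.7578 = 4.7578

4.76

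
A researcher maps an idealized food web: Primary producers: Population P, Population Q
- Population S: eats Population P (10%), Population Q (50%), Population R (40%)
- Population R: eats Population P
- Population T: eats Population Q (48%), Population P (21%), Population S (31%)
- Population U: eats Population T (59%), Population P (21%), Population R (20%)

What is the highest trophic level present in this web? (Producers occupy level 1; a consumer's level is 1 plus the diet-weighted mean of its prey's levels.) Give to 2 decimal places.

Population R: 1 + 1 = 2
Population S: 1 + (0.1×1 + 0.5×1 + 0.4×2) = 2.4
Population T: 1 + (0.48×1 + 0.21×1 + 0.31×2.4) = 2.434
Population U: 1 + (0.59×2.434 + 0.21×1 + 0.2×2) = 3.04606

3.05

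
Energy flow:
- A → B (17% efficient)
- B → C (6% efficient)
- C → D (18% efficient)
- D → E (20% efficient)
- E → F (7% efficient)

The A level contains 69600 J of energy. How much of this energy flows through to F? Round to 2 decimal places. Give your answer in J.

B: 69600 × 0.17 = 11832 J
C: 11832 × 0.06 = 709.92 J
D: 709.92 × 0.18 = 127.7856 J
E: 127.7856 × 0.2 = 25.55712 J
F: 25.55712 × 0.07 = 1.7889984 J

1.79 J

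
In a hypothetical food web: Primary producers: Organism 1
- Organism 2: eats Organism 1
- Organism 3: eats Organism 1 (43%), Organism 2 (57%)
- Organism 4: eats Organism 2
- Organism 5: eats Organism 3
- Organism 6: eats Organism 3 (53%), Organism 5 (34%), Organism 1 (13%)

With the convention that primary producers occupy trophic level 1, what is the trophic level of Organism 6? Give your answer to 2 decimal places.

3.71

Organism 2: 1 + 1 = 2
Organism 3: 1 + (0.43×1 + 0.57×2) = 2.57
Organism 4: 1 + 2 = 3
Organism 5: 1 + 2.57 = 3.57
Organism 6: 1 + (0.53×2.57 + 0.34×3.57 + 0.13×1) = 3.7059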